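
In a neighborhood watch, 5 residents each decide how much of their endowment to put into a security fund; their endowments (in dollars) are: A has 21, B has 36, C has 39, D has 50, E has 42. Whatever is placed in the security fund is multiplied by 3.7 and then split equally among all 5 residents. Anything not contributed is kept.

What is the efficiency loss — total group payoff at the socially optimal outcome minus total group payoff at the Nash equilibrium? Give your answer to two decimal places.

507.60 dollars

The private return per contributed unit is 3.7/5 = 0.7400 < 1 for every player regardless of endowment, so the Nash equilibrium is zero contribution and the group total is Σ E_j = 21 + 36 + 39 + 50 + 42 = 188.
Each contributed unit returns 3.700 to the group, so the social optimum is full contribution by everyone: group total = 3.700 × 188 = 695.60.
Efficiency loss = (3.700 − 1) × 188 = 507.60.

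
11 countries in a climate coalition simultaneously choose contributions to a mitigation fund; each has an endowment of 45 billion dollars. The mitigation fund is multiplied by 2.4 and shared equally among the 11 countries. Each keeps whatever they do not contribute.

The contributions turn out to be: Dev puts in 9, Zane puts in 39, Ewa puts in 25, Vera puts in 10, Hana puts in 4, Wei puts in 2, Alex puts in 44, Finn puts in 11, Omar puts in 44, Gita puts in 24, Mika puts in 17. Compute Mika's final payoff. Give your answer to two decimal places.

77.96 billion dollars

Total contributed: 9 + 39 + 25 + 10 + 4 + 2 + 44 + 11 + 44 + 24 + 17 = 229.
Each receives 2.4 × 229 / 11 = 49.96 from the mitigation fund.
Mika keeps 45 − 17 = 28, so Mika's payoff is 28 + 49.96 = 77.96.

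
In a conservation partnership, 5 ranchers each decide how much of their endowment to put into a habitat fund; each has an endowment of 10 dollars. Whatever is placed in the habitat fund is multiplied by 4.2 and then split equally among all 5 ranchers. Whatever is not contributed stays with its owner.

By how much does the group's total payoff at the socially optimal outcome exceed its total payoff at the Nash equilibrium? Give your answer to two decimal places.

160.00 dollars

Each contributed unit returns 4.2/5 = 0.8400 to its contributor — below 1 — so contributing 0 is dominant for every player. At the Nash equilibrium everyone keeps their 10, and the group total is 5 × 10 = 50.
Each contributed unit returns 4.200 to the group as a whole (0.8400 to each of 5 players), which exceeds 1, so the social optimum is full contribution: group total = 4.200 × 50 = 210.00.
Efficiency loss = 210.00 − 50 = 160.00.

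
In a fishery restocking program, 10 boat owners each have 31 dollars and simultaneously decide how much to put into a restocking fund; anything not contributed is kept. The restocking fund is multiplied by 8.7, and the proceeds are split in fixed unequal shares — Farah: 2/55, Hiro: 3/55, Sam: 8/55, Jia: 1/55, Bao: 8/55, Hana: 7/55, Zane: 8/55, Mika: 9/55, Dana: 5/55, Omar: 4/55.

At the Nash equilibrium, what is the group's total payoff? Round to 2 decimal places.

1503.50 dollars

Each unit j contributes comes back to j as 8.7 × (j's share), so j prefers to contribute only if that share exceeds 1/8.7 = 0.1149; otherwise keeping the unit dominates.
Sam, Bao, Hana, Zane and Mika are above the threshold, contributing 31 each; the remaining 5 contribute 0. Total contributed: 155.
The restocking fund pays out 8.7 × 155 = 1348.50 in total (split across the unequal shares, but the aggregate is all that matters for the group sum).
The 5 free-riders keep 31 each, adding 155. Group total = 155 + 1348.50 = 1503.50.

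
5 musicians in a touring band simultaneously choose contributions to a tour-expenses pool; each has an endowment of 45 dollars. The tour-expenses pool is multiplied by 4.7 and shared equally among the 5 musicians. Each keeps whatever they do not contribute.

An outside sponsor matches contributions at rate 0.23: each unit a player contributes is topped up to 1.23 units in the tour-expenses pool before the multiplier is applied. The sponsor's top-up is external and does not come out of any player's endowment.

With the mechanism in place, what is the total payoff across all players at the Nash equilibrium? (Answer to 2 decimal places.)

Under the mechanism each unit contributed yields 4.7 × 1.23 / 5 = 1.1562 back to its contributor per unit of net cost, which exceeds 1, making full contribution the dominant choice for everyone.
At the Nash equilibrium everyone contributes 45. Group total payoff = 4.7 × 1.23 × 225 = 1300.73.

1300.73 dollars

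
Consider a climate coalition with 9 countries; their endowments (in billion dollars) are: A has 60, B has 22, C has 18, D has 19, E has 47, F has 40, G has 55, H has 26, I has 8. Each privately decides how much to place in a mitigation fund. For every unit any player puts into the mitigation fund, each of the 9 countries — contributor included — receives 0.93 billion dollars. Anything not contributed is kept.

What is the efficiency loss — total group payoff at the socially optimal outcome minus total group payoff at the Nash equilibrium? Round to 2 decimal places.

The private return per contributed unit is 0.93 < 1 for everyone, so the Nash equilibrium is zero contribution and the group total is Σ E_j = 60 + 22 + 18 + 19 + 47 + 40 + 55 + 26 + 8 = 295.
Each contributed unit returns 8.370 to the group, so the social optimum is full contribution by everyone: group total = 8.370 × 295 = 2469.15.
Efficiency loss = (8.370 − 1) × 295 = 2174.15.

2174.15 billion dollars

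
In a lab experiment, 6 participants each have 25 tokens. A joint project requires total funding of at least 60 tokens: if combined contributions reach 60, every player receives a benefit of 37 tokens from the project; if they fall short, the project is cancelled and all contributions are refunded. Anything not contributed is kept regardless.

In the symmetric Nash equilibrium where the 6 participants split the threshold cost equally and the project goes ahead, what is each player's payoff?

Equal share of the threshold: 60/6 = 10.
At this profile no one gains by cutting their contribution: any cut drops the total below 60, the project is cancelled, contributions are refunded, and the deviator ends with 25, which is less than 25 − 10 + 37 = 52. Contributing more than 10 just wastes the excess. So contributing exactly 10 is a best response.
Each player's payoff: 25 − 10 + 37 = 52.

52 tokens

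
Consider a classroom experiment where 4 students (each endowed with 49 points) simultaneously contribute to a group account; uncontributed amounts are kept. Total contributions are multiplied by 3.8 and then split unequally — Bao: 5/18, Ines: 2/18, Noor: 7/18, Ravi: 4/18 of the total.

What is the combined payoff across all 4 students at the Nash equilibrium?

A player with share s gets back 3.8·s per unit contributed, so full contribution is dominant for anyone with s > 1/3.8 = 0.2632 and zero contribution is dominant for anyone below.
Bao and Noor are above the threshold, contributing 49 each; the remaining 2 contribute 0. Total contributed: 98.
The group account pays out 3.8 × 98 = 372.40 in total (split across the unequal shares, but the aggregate is all that matters for the group sum).
The 2 free-riders keep 49 each, adding 98. Group total = 98 + 372.40 = 470.40.

470.40 points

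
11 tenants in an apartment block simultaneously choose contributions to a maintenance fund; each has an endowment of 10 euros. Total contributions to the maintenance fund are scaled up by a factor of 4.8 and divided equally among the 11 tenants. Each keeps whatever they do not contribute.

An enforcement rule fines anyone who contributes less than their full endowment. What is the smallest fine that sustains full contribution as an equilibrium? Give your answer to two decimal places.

5.64 euros

Given the others contribute fully, the best deviation is to contribute 0 (any partial contribution still incurs the fine and gives up units whose private return 0.4364 is below 1).
Deviating from 10 to 0 saves 10 euros but forfeits the deviator's share of the drop in the maintenance fund: 4.8/11 × 10 = 4.36.
So the deviation gain is 10 − 4.36 = 5.64, and the fine must be at least 5.64 euros to wipe it out.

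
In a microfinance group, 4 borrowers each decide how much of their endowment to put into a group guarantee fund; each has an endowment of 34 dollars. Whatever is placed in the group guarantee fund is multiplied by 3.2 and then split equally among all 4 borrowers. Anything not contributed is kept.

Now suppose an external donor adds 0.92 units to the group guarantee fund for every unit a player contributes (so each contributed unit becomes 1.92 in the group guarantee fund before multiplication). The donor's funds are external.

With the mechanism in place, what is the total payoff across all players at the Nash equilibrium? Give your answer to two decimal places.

With the mechanism, a contributed unit returns 3.2 × 1.92 / 4 = 1.5360 per unit of net cost to the contributor — now above 1 — so contributing fully is weakly dominant for every player.
So the Nash equilibrium is full contribution by all 4; the group earns 3.2 × 1.92 × 136 = 835.58.

835.58 dollars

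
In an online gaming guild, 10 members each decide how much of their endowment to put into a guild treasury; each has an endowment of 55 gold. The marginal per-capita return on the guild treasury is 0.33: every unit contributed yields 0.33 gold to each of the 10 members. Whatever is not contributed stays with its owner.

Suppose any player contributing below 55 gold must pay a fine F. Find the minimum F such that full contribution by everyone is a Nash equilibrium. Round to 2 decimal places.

36.85 gold

Given the others contribute fully, the best deviation is to contribute 0 (any partial contribution still incurs the fine and gives up units whose private return 0.33 is below 1).
Deviating from 55 to 0 saves 55 gold but forfeits the deviator's share of the drop in the guild treasury: 0.33 × 55 = 18.15.
So the deviation gain is 55 − 18.15 = 36.85, and the fine must be at least 36.85 gold to wipe it out.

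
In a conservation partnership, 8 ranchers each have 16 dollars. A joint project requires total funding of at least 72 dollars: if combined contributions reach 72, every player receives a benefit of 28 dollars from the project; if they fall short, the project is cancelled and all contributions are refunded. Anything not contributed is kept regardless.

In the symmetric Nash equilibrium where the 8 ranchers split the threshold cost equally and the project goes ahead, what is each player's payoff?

35 dollars

Equal share of the threshold: 72/8 = 9.
At this profile no one gains by cutting their contribution: any cut drops the total below 72, the project is cancelled, contributions are refunded, and the deviator ends with 16, which is less than 16 − 9 + 28 = 35. Contributing more than 9 just wastes the excess. So contributing exactly 9 is a best response.
Each player's payoff: 16 − 9 + 28 = 35.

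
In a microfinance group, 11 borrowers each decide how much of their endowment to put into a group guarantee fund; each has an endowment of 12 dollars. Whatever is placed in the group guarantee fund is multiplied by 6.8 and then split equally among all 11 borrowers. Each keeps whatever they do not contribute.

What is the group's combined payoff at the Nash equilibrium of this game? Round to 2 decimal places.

Each contributed unit returns 6.8/11 = 0.6182 to its contributor — below 1 — so contributing 0 is dominant for every player. At the Nash equilibrium everyone keeps their 12, and the group total is 11 × 12 = 132.

132.00 dollars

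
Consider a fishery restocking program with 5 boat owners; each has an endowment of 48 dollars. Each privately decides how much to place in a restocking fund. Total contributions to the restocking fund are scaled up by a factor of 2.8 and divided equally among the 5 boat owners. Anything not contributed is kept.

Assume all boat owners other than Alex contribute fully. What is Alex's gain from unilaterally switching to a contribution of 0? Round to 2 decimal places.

21.12 dollars

Switching from a contribution of 48 to 0 lets Alex keep an extra 48 dollars, but lowers the restocking fund by 48, which costs Alex their own share of that drop: 2.8/5 × 48 = 26.88.
Net gain = 48 − 26.88 = 21.12. The private return per contributed unit (0.5600) is below 1, so free-riding is indeed the best response regardless of what the others do.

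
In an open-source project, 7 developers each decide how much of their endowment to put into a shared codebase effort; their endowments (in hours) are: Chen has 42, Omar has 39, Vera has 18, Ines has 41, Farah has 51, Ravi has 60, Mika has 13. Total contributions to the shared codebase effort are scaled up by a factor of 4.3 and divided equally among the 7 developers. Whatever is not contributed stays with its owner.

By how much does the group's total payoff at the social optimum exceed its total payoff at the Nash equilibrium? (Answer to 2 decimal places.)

The private return per contributed unit is 4.3/7 = 0.6143 < 1 for every player regardless of endowment, so the Nash equilibrium is zero contribution and the group total is Σ E_j = 42 + 39 + 18 + 41 + 51 + 60 + 13 = 264.
Each contributed unit returns 4.300 to the group, so the social optimum is full contribution by everyone: group total = 4.300 × 264 = 1135.20.
Efficiency loss = (4.300 − 1) × 264 = 871.20.

871.20 hours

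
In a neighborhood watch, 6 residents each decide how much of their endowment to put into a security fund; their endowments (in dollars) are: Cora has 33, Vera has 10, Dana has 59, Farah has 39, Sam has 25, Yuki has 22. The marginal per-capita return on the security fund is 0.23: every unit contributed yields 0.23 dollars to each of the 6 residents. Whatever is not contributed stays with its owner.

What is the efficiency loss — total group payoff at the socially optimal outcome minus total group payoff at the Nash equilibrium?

71.44 dollars

The private return per contributed unit is 0.23 < 1 for everyone, so the Nash equilibrium is zero contribution and the group total is Σ E_j = 33 + 10 + 59 + 39 + 25 + 22 = 188.
Each contributed unit returns 1.380 to the group, so the social optimum is full contribution by everyone: group total = 1.380 × 188 = 259.44.
Efficiency loss = (1.380 − 1) × 188 = 71.44.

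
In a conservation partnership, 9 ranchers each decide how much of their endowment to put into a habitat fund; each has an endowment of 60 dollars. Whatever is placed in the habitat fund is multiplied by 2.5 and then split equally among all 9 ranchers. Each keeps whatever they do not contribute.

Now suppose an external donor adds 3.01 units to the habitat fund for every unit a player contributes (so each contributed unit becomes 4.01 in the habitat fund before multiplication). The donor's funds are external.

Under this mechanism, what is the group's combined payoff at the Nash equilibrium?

With the mechanism, a contributed unit returns 2.5 × 4.01 / 9 = 1.1139 per unit of net cost to the contributor — now above 1 — so contributing fully is weakly dominant for every player.
At the Nash equilibrium everyone contributes 60. Group total payoff = 2.5 × 4.01 × 540 = 5413.50.

5413.50 dollars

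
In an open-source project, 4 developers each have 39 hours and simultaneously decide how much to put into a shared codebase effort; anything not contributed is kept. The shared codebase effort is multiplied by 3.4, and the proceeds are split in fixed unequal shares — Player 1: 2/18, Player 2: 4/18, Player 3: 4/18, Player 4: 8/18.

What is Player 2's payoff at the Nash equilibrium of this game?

Player j's private return per contributed unit is 3.4 × (j's share). Contributing is weakly dominant for j when that share is at least 1/3.4 = 0.2941, and contributing 0 is dominant otherwise.
Player 4 alone (share 8/18) is above the threshold, contributing 39; the remaining 3 contribute 0. Total contributed: 39.
Player 2 keeps 39 and receives 3.4 × 39 × 4/18 = 29.47 from the shared codebase effort, for a payoff of 68.47.

68.47 hours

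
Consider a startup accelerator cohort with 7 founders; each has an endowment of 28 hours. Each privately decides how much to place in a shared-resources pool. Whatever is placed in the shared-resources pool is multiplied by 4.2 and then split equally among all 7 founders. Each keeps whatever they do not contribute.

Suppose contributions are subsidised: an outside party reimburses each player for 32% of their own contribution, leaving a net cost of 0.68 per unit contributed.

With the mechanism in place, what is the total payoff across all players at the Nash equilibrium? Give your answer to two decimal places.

Even with the mechanism, each unit contributed returns only (4.2/7) / 0.68 = 0.8824 per unit of net cost, so contributing nothing is still dominant.
Everyone keeps their endowment and the group total is 7 × 28 = 196.

196.00 hours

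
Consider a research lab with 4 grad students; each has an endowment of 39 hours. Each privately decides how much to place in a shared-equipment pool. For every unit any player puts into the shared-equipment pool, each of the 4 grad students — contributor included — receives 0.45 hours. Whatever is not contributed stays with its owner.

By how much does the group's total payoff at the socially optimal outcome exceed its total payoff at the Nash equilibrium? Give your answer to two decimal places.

The private return per contributed unit is 0.45 < 1, so contributing 0 is dominant for every player. At the Nash equilibrium everyone keeps their 39, and the group total is 4 × 39 = 156.
Each contributed unit returns 1.800 to the group as a whole (0.45 to each of 4 players), which exceeds 1, so the social optimum is full contribution: group total = 1.800 × 156 = 280.80.
Efficiency loss = 280.80 − 156 = 124.80.

124.80 hours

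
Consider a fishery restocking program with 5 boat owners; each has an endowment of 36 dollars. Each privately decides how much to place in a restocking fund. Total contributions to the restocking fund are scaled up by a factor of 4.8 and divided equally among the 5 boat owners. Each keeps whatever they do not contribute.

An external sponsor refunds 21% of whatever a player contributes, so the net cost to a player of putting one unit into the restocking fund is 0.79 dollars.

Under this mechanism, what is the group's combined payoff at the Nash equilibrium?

Under the mechanism each unit contributed yields (4.8/5) / 0.79 = 1.2152 back to its contributor per unit of net cost, which exceeds 1, making full contribution the dominant choice for everyone.
So the Nash equilibrium is full contribution by all 5; the group earns 5 × (36 × 0.21 + 4.8 × 36) = 901.80.

901.80 dollars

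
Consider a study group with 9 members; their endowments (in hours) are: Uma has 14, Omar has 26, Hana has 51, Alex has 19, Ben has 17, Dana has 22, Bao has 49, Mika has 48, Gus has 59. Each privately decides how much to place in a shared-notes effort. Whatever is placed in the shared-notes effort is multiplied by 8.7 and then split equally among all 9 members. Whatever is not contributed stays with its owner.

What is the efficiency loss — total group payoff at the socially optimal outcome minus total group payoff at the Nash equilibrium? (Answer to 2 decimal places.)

The private return per contributed unit is 8.7/9 = 0.9667 < 1 for every player regardless of endowment, so the Nash equilibrium is zero contribution and the group total is Σ E_j = 14 + 26 + 51 + 19 + 17 + 22 + 49 + 48 + 59 = 305.
Each contributed unit returns 8.700 to the group, so the social optimum is full contribution by everyone: group total = 8.700 × 305 = 2653.50.
Efficiency loss = (8.700 − 1) × 305 = 2348.50.

2348.50 hours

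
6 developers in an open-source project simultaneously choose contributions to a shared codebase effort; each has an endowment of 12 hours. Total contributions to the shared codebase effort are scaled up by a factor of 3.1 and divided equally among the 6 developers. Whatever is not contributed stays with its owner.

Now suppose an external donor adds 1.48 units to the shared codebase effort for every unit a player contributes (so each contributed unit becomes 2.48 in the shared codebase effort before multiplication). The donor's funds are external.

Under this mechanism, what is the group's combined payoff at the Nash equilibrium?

553.54 hours

With the mechanism, a contributed unit returns 3.1 × 2.48 / 6 = 1.2813 per unit of net cost to the contributor — now above 1 — so contributing fully is weakly dominant for every player.
So the Nash equilibrium is full contribution by all 6; the group earns 3.1 × 2.48 × 72 = 553.54.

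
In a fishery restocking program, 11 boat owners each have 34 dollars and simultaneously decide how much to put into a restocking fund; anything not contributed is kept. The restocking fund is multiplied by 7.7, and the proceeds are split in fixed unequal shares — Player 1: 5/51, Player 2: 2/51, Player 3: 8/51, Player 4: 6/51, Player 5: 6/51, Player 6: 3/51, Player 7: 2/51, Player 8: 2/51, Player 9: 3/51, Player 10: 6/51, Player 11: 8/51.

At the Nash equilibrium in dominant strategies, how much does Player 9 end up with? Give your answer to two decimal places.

Player j's private return per contributed unit is 7.7 × (j's share). Contributing is weakly dominant for j when that share is at least 1/7.7 = 0.1299, and contributing 0 is dominant otherwise.
The shares above 0.1299 belong to Player 3 and Player 11, contributing 34 each; the remaining 9 contribute 0. Total contributed: 68.
Player 9 keeps 34 and receives 7.7 × 68 × 3/51 = 30.80 from the restocking fund, for a payoff of 64.80.

64.80 dollars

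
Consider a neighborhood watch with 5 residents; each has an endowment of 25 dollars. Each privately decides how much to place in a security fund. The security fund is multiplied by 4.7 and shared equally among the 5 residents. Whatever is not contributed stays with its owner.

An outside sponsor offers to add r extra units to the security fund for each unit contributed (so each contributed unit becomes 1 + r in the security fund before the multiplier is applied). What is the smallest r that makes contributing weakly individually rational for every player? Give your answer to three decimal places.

With matching at rate r, one contributed unit becomes (1 + r) in the security fund and returns 4.7 × (1 + r) / 5 to the contributor.
Setting this equal to 1: 1 + r = 5/4.7 = 1.0638.
So the minimum matching rate is r = 1.0638 − 1 = 0.064.

0.064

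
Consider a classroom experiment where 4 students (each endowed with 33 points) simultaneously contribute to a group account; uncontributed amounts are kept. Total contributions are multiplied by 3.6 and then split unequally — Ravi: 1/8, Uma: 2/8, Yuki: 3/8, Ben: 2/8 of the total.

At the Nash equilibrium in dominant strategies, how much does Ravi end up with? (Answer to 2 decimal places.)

A player with share s gets back 3.6·s per unit contributed, so full contribution is dominant for anyone with s > 1/3.6 = 0.2778 and zero contribution is dominant for anyone below.
Only Yuki (3/8) clears that bar, contributing 33; the remaining 3 contribute 0. Total contributed: 33.
Ravi keeps 33 and receives 3.6 × 33 × 1/8 = 14.85 from the group account, for a payoff of 47.85.

47.85 points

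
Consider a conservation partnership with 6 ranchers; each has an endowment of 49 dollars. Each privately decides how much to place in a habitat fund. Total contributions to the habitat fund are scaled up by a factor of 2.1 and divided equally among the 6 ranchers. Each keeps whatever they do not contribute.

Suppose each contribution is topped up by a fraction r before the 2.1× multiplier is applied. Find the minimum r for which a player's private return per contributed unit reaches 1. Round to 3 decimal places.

With matching at rate r, one contributed unit becomes (1 + r) in the habitat fund and returns 2.1 × (1 + r) / 6 to the contributor.
Setting this equal to 1: 1 + r = 6/2.1 = 2.8571.
So the minimum matching rate is r = 2.8571 − 1 = 1.857.

1.857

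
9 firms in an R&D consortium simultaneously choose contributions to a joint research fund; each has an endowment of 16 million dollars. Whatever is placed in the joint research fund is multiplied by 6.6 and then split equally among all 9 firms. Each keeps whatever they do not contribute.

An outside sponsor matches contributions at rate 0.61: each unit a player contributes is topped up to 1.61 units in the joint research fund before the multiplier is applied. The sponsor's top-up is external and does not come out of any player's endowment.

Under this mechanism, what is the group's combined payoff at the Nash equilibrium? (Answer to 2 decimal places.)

1530.14 million dollars

With the mechanism, a contributed unit returns 6.6 × 1.61 / 9 = 1.1807 per unit of net cost to the contributor — now above 1 — so contributing fully is weakly dominant for every player.
At the Nash equilibrium everyone contributes 16. Group total payoff = 6.6 × 1.61 × 144 = 1530.14.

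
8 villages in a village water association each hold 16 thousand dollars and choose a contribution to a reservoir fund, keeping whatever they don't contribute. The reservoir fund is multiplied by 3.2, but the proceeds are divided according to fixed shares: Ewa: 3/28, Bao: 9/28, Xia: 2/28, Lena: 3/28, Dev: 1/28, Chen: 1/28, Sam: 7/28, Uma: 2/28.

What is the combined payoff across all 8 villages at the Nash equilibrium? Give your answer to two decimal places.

163.20 thousand dollars

Player j's private return per contributed unit is 3.2 × (j's share). Contributing is weakly dominant for j when that share is at least 1/3.2 = 0.3125, and contributing 0 is dominant otherwise.
The only share above 0.3125 is Bao's 9/28, contributing 16; the remaining 7 contribute 0. Total contributed: 16.
The reservoir fund pays out 3.2 × 16 = 51.20 in total (split across the unequal shares, but the aggregate is all that matters for the group sum).
The 7 free-riders keep 16 each, adding 112. Group total = 112 + 51.20 = 163.20.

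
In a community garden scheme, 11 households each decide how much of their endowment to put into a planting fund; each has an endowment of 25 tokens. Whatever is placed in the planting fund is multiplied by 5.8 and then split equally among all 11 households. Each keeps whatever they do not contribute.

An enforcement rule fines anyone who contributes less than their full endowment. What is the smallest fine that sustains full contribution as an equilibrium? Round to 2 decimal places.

11.82 tokens

Given the others contribute fully, the best deviation is to contribute 0 (any partial contribution still incurs the fine and gives up units whose private return 0.5273 is below 1).
Deviating from 25 to 0 saves 25 tokens but forfeits the deviator's share of the drop in the planting fund: 5.8/11 × 25 = 13.18.
So the deviation gain is 25 − 13.18 = 11.82, and the fine must be at least 11.82 tokens to wipe it out.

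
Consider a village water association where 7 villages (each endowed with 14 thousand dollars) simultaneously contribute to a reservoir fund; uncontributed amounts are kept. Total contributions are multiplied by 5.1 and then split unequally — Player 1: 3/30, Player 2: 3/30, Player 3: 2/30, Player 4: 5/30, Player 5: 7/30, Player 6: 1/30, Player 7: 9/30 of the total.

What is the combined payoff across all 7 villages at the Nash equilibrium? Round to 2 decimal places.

212.80 thousand dollars

For player j, contributing a unit is worthwhile iff 5.1 × (j's share) ≥ 1, i.e. iff j's share is at least 0.1961.
Player 5 and Player 7 are above the threshold, contributing 14 each; the remaining 5 contribute 0. Total contributed: 28.
The reservoir fund pays out 5.1 × 28 = 142.80 in total (split across the unequal shares, but the aggregate is all that matters for the group sum).
The 5 free-riders keep 14 each, adding 70. Group total = 70 + 142.80 = 212.80.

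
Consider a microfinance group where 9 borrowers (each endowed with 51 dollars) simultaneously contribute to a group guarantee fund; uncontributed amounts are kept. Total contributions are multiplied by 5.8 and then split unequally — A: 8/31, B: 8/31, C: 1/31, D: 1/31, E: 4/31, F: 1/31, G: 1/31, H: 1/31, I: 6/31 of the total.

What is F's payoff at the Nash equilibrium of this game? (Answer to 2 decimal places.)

79.63 dollars

Player j's private return per contributed unit is 5.8 × (j's share). Contributing is weakly dominant for j when that share is at least 1/5.8 = 0.1724, and contributing 0 is dominant otherwise.
The shares above 0.1724 belong to A, B and I, contributing 51 each; the remaining 6 contribute 0. Total contributed: 153.
F keeps 51 and receives 5.8 × 153 × 1/31 = 28.63 from the group guarantee fund, for a payoff of 79.63.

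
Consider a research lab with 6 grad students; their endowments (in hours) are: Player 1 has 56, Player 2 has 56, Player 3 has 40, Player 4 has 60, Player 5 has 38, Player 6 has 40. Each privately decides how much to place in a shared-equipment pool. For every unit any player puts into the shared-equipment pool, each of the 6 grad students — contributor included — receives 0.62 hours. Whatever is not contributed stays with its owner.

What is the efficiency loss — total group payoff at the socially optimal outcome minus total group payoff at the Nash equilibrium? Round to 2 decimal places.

788.80 hours

The private return per contributed unit is 0.62 < 1 for everyone, so the Nash equilibrium is zero contribution and the group total is Σ E_j = 56 + 56 + 40 + 60 + 38 + 40 = 290.
Each contributed unit returns 3.720 to the group, so the social optimum is full contribution by everyone: group total = 3.720 × 290 = 1078.80.
Efficiency loss = (3.720 − 1) × 290 = 788.80.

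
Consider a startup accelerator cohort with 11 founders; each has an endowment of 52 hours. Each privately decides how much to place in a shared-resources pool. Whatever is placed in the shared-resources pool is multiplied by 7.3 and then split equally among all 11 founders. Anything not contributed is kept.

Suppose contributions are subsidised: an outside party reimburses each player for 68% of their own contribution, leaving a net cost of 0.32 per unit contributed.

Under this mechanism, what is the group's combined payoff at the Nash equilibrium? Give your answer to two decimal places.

4564.56 hours

With the mechanism, a contributed unit returns (7.3/11) / 0.32 = 2.0739 per unit of net cost to the contributor — now above 1 — so contributing fully is weakly dominant for every player.
So the Nash equilibrium is full contribution by all 11; the group earns 11 × (52 × 0.68 + 7.3 × 52) = 4564.56.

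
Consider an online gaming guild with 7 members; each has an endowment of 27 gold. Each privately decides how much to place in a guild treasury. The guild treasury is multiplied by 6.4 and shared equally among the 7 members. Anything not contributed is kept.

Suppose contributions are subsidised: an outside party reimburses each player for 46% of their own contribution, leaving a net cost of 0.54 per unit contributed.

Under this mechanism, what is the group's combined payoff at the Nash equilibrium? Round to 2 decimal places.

With the mechanism, a contributed unit returns (6.4/7) / 0.54 = 1.6931 per unit of net cost to the contributor — now above 1 — so contributing fully is weakly dominant for every player.
At the Nash equilibrium everyone contributes 27. Group total payoff = 7 × (27 × 0.46 + 6.4 × 27) = 1296.54.

1296.54 gold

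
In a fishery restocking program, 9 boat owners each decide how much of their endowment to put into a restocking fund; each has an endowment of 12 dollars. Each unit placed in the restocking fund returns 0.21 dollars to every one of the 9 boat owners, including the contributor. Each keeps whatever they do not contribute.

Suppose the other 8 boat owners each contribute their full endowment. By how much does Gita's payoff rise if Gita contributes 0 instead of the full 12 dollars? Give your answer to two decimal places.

9.48 dollars

Switching from a contribution of 12 to 0 lets Gita keep an extra 12 dollars, but lowers the restocking fund by 12, which costs Gita their own share of that drop: 0.21 × 12 = 2.52.
Net gain = 12 − 2.52 = 9.48. The private return per contributed unit (0.21) is below 1, so free-riding is indeed the best response regardless of what the others do.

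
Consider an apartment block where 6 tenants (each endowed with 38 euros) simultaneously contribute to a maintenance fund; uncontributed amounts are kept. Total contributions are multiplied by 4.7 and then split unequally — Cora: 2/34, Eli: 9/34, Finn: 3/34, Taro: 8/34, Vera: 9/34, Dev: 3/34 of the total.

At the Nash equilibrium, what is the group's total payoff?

For player j, contributing a unit is worthwhile iff 4.7 × (j's share) ≥ 1, i.e. iff j's share is at least 0.2128.
Eli, Taro and Vera are above the threshold, contributing 38 each; the remaining 3 contribute 0. Total contributed: 114.
The maintenance fund pays out 4.7 × 114 = 535.80 in total (split across the unequal shares, but the aggregate is all that matters for the group sum).
The 3 free-riders keep 38 each, adding 114. Group total = 114 + 535.80 = 649.80.

649.80 euros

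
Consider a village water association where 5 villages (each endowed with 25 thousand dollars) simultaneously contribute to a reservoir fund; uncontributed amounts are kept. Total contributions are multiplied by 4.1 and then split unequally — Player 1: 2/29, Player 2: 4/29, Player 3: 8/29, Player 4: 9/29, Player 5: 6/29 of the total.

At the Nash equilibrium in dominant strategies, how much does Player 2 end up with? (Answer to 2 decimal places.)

53.28 thousand dollars

Player j's private return per contributed unit is 4.1 × (j's share). Contributing is weakly dominant for j when that share is at least 1/4.1 = 0.2439, and contributing 0 is dominant otherwise.
The shares above 0.2439 belong to Player 3 and Player 4, contributing 25 each; the remaining 3 contribute 0. Total contributed: 50.
Player 2 keeps 25 and receives 4.1 × 50 × 4/29 = 28.28 from the reservoir fund, for a payoff of 53.28.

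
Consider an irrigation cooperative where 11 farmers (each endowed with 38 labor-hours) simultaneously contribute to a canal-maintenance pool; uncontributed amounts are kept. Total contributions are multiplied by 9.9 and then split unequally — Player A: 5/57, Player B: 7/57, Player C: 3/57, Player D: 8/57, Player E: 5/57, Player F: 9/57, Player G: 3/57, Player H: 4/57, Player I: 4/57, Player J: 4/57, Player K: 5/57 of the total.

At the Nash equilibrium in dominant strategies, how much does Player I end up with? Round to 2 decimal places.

117.20 labor-hours

Player j's private return per contributed unit is 9.9 × (j's share). Contributing is weakly dominant for j when that share is at least 1/9.9 = 0.1010, and contributing 0 is dominant otherwise.
The shares above 0.1010 belong to Player B, Player D and Player F, contributing 38 each; the remaining 8 contribute 0. Total contributed: 114.
Player I keeps 38 and receives 9.9 × 114 × 4/57 = 79.20 from the canal-maintenance pool, for a payoff of 117.20.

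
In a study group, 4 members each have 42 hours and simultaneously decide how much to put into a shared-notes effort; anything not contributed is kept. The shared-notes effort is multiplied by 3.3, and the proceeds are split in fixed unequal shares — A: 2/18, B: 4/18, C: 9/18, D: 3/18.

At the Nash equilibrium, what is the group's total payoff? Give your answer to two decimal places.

For player j, contributing a unit is worthwhile iff 3.3 × (j's share) ≥ 1, i.e. iff j's share is at least 0.3030.
Only C (9/18) clears that bar, contributing 42; the remaining 3 contribute 0. Total contributed: 42.
The shared-notes effort pays out 3.3 × 42 = 138.60 in total (split across the unequal shares, but the aggregate is all that matters for the group sum).
The 3 free-riders keep 42 each, adding 126. Group total = 126 + 138.60 = 264.60.

264.60 hours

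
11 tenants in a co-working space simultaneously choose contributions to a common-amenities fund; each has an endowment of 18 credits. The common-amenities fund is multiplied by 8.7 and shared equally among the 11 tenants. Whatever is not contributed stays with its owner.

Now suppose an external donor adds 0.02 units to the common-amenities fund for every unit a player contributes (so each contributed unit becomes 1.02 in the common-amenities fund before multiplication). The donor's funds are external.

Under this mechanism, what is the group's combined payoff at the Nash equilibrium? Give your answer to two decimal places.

198.00 credits

With the mechanism, a contributed unit returns 8.7 × 1.02 / 11 = 0.8067 per unit of net cost — still below 1 — so contributing 0 remains dominant for every player.
Everyone keeps their endowment and the group total is 11 × 18 = 198.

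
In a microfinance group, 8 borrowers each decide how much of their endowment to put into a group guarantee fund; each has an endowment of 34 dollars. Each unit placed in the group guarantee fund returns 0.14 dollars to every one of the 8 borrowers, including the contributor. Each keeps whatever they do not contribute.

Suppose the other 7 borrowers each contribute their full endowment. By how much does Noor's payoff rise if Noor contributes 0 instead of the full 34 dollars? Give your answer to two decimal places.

29.24 dollars

Switching from a contribution of 34 to 0 lets Noor keep an extra 34 dollars, but lowers the group guarantee fund by 34, which costs Noor their own share of that drop: 0.14 × 34 = 4.76.
Net gain = 34 − 4.76 = 29.24. The private return per contributed unit (0.14) is below 1, so free-riding is indeed the best response regardless of what the others do.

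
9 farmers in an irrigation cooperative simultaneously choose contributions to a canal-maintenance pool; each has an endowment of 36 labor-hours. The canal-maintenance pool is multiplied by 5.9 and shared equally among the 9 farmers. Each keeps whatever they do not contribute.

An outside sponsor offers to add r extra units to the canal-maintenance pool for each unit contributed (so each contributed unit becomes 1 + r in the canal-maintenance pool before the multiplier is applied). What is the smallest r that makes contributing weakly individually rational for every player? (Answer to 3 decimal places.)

0.525

With matching at rate r, one contributed unit becomes (1 + r) in the canal-maintenance pool and returns 5.9 × (1 + r) / 9 to the contributor.
Setting this equal to 1: 1 + r = 9/5.9 = 1.5254.
So the minimum matching rate is r = 1.5254 − 1 = 0.525.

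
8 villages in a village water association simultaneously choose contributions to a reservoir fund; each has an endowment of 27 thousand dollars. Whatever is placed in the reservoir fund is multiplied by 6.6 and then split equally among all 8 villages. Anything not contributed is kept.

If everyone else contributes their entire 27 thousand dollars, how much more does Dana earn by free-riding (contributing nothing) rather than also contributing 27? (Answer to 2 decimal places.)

Switching from a contribution of 27 to 0 lets Dana keep an extra 27 thousand dollars, but lowers the reservoir fund by 27, which costs Dana their own share of that drop: 6.6/8 × 27 = 22.27.
Net gain = 27 − 22.27 = 4.73. The private return per contributed unit (0.8250) is below 1, so free-riding is indeed the best response regardless of what the others do.

4.73 thousand dollars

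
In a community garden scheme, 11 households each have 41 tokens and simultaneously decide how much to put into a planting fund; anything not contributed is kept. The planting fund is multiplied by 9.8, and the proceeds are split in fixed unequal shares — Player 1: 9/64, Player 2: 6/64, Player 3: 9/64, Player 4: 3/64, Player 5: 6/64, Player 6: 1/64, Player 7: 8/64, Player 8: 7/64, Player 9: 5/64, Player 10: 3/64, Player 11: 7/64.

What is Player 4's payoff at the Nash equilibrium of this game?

A player with share s gets back 9.8·s per unit contributed, so full contribution is dominant for anyone with s > 1/9.8 = 0.1020 and zero contribution is dominant for anyone below.
The shares above 0.1020 belong to Player 1, Player 3, Player 7, Player 8 and Player 11, contributing 41 each; the remaining 6 contribute 0. Total contributed: 205.
Player 4 keeps 41 and receives 9.8 × 205 × 3/64 = 94.17 from the planting fund, for a payoff of 135.17.

135.17 tokens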